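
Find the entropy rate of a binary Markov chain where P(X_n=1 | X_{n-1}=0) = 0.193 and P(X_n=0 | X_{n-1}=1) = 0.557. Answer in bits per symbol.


Stationary distribution: pi_0 = p10/(p01+p10) = 0.7427, pi_1 = 0.2573. Entropy rate H' = pi_0*H(p01) + pi_1*H(p10) = 0.7427*0.7077 + 0.2573*0.9906 = 0.7805

0.7805 bits/symbol


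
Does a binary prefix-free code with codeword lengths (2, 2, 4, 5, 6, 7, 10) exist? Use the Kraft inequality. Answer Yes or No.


Kraft sum = sum(2^(-l_i)) = 0.6182, need <= 1. Result: satisfied (a binary prefix-free code with these lengths exists)

Yes


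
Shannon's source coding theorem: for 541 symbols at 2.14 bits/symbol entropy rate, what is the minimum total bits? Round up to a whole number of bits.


Minimum bits >= n * H = 541 * 2.14 = 1157.74, rounded up to a whole number of bits = 1158

1158 bits


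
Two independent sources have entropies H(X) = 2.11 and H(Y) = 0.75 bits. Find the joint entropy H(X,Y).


For independent variables, H(X,Y) = H(X) + H(Y) = 2.11 + 0.75 = 2.86

2.86 bits


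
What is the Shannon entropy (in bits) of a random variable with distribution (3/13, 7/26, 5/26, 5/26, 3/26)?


H = -sum(p_i * log2(p_i)). Terms: -(3/13)*log2(3/13) = 0.488187; -(7/26)*log2(7/26) = 0.509677; -(5/26)*log2(5/26) = 0.457406; -(5/26)*log2(5/26) = 0.457406; -(3/26)*log2(3/26) = 0.359478. H = 0.488187 + 0.509677 + 0.457406 + 0.457406 + 0.359478 = 2.2722

2.2722 bits


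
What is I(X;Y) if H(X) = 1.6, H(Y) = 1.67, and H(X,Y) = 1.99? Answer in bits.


I(X;Y) = H(X) + H(Y) - H(X,Y) = 1.6 + 1.67 - 1.99 = 1.28

1.28 bits


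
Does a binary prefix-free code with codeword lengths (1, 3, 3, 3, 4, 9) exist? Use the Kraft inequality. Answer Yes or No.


Kraft sum = sum(2^(-l_i)) = 0.9395, need <= 1. Result: satisfied (a binary prefix-free code with these lengths exists)

Yes


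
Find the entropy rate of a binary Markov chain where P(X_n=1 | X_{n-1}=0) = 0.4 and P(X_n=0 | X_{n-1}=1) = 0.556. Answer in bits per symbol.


Stationary distribution: pi_0 = p10/(p01+p10) = 0.5816, pi_1 = 0.4184. Entropy rate H' = pi_0*H(p01) + pi_1*H(p10) = 0.5816*0.971 + 0.4184*0.9909 = 0.9793

0.9793 bits/symbol


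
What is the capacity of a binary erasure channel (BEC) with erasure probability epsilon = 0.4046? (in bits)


C = 1 - epsilon = 1 - 0.4046 = 0.5954

0.5954 bits


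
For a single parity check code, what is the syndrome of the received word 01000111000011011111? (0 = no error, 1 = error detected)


Syndrome = XOR of all bits = 0 XOR 1 XOR 0 XOR 0 XOR 0 XOR 1 XOR 1 XOR 1 XOR 0 XOR 0 XOR 0 XOR 0 XOR 1 XOR 1 XOR 0 XOR 1 XOR 1 XOR 1 XOR 1 XOR 1 = 1

1


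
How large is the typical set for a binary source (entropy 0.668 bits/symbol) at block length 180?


log2|A_typical| = nH = 180 * 0.668 = 120.24, so |A_typical| ~ 2^120.24 = 1.570e+36

1.570e+36


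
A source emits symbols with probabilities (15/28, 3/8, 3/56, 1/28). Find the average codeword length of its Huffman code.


Huffman construction (repeatedly merge the two least-probable nodes; each merge adds 1 bit to every symbol beneath it): 1/28 + 3/56 = 5/56; 5/56 + 3/8 = 13/28; 13/28 + 15/28 = 1. Resulting codeword lengths (in the order the probabilities were given): (1, 2, 3, 3). L_avg = sum(p_i * l_i) = 15/28*1 + 3/8*2 + 3/56*3 + 1/28*3 = 87/56 = 1.5536

1.5536 bits


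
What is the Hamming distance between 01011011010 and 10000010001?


Count differing positions: ^ ^ . ^ ^ . . ^ . ^ ^ = 7 differences

7


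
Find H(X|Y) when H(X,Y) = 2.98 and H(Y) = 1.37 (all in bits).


H(X|Y) = H(X,Y) - H(Y) = 2.98 - 1.37 = 1.61

1.61 bits


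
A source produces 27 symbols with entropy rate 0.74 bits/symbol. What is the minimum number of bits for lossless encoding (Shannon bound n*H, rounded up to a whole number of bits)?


Minimum bits >= n * H = 27 * 0.74 = 19.98, rounded up to a whole number of bits = 20

20 bits


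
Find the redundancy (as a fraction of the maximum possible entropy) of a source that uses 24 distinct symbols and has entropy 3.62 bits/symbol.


H_max = log2(K) = log2(24) = 4.585 bits/symbol. Redundancy = 1 - H/H_max = 1 - 3.62/4.585 = 1 - 0.7895 = 0.2105

0.2105


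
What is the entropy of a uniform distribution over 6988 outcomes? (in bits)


H = log2(n) = log2(6988) = 12.7707

12.7707 bits


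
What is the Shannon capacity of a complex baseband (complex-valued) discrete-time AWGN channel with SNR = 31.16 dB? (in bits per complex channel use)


SNR_linear = 10^(31.16/10) = 1306.1709; C = log2(1 + SNR_linear) = log2(1 + 1306.1709) = 10.3522

10.3522 bits/channel use


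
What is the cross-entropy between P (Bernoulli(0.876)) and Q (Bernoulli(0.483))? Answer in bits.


H(P,Q) = -p*log2(q) - (1-p)*log2(1-q). -0.876*log2(0.483) = 0.919717; -0.124*log2(0.517) = 0.118019. H(P,Q) = 0.919717 + 0.118019 = 1.0377

1.0377 bits


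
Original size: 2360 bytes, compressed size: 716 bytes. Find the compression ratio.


Ratio = original / compressed = 2360 / 716 = 3.2961

3.2961


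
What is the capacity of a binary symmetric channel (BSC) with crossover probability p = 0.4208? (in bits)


H(p) = -p*log2(p) - (1-p)*log2(1-p) = -0.4208*log2(0.4208) - 0.5792*log2(0.5792) = 0.525492 + 0.456332 = 0.9818. C = 1 - H(p) = 1 - 0.9818 = 0.0182

0.0182 bits


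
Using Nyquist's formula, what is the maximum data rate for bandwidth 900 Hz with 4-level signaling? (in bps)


Rate = 2 * B * log2(M) = 2 * 900 * 2.0 = 3600.0

3600.0 bps


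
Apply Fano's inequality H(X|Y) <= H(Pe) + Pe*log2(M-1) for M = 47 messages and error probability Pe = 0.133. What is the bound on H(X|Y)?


H(Pe) = -Pe*log2(Pe) - (1-Pe)*log2(1-Pe) = -0.133*log2(0.133) - 0.867*log2(0.867) = 0.387097 + 0.178512 = 0.5656. Pe*log2(M-1) = 0.133*log2(46) = 0.734634. Bound = H(Pe) + Pe*log2(M-1) = 0.387097 + 0.178512 + 0.734634 = 1.3002

1.3002 bits


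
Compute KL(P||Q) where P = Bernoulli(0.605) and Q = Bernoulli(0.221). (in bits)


KL = p*log2(p/q) + (1-p)*log2((1-p)/(1-q)) = 0.605*log2(0.605/0.221) + 0.395*log2(0.395/0.779) = 0.492

0.492 bits


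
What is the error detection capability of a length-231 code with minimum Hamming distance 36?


Detection capability = d_min - 1 = 36 - 1 = 35

35 errors


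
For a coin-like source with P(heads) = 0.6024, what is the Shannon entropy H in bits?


H = -p*log2(p) - (1-p)*log2(1-p). -0.6024*log2(0.6024) = 0.440479; -0.3976*log2(0.3976) = 0.529051. H = 0.440479 + 0.529051 = 0.9695

0.9695 bits


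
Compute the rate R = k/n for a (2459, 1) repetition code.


Rate = k/n = 1/2459

1/2459


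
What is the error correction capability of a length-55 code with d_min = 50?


Correction capability = floor((d-1)/2) = floor((50-1)/2) = 24

24 errors


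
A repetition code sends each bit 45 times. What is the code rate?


Rate = k/n = 1/45

1/45


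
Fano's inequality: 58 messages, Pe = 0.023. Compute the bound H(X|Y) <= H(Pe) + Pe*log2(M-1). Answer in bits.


H(Pe) = -Pe*log2(Pe) - (1-Pe)*log2(1-Pe) = -0.023*log2(0.023) - 0.977*log2(0.977) = 0.125171 + 0.032797 = 0.158. Pe*log2(M-1) = 0.023*log2(57) = 0.134156. Bound = H(Pe) + Pe*log2(M-1) = 0.125171 + 0.032797 + 0.134156 = 0.2921

0.2921 bits


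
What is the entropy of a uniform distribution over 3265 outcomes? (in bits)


H = log2(n) = log2(3265) = 11.6729

11.6729 bits


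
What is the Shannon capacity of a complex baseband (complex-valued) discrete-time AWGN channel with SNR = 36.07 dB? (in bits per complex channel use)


SNR_linear = 10^(36.07/10) = 4045.7589; C = log2(1 + SNR_linear) = log2(1 + 4045.7589) = 11.9826

11.9826 bits/channel use


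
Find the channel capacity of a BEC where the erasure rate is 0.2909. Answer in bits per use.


C = 1 - epsilon = 1 - 0.2909 = 0.7091

0.7091 bits


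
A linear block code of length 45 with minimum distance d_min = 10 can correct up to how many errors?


Correction capability = floor((d-1)/2) = floor((10-1)/2) = 4

4 errors


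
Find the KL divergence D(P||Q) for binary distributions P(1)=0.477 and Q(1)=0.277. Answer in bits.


KL = p*log2(p/q) + (1-p)*log2((1-p)/(1-q)) = 0.477*log2(0.477/0.277) + 0.523*log2(0.523/0.723) = 0.1297

0.1297 bits


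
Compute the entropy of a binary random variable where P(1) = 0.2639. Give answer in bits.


H = -p*log2(p) - (1-p)*log2(1-p). -0.2639*log2(0.2639) = 0.507199; -0.7361*log2(0.7361) = 0.325376. H = 0.507199 + 0.325376 = 0.8326

0.8326 bits


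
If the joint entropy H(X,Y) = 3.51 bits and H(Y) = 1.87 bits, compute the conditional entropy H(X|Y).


H(X|Y) = H(X,Y) - H(Y) = 3.51 - 1.87 = 1.64

1.64 bits


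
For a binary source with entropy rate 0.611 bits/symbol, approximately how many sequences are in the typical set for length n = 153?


log2|A_typical| = nH = 153 * 0.611 = 93.483, so |A_typical| ~ 2^93.483 = 1.384e+28

1.384e+28


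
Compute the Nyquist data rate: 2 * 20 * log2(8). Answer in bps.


Rate = 2 * B * log2(M) = 2 * 20 * 3.0 = 120.0

120.0 bps


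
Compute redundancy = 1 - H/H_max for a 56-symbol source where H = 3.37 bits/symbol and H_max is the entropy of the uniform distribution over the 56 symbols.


H_max = log2(K) = log2(56) = 5.8074 bits/symbol. Redundancy = 1 - H/H_max = 1 - 3.37/5.8074 = 1 - 0.5803 = 0.4197

0.4197


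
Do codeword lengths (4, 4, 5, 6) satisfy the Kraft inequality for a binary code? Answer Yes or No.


Kraft sum = sum(2^(-l_i)) = 0.1719, need <= 1. Result: satisfied (a binary prefix-free code with these lengths exists)

Yes


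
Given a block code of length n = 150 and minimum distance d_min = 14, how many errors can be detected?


Detection capability = d_min - 1 = 14 - 1 = 13

13 errors


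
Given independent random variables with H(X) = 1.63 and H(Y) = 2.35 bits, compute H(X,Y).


For independent variables, H(X,Y) = H(X) + H(Y) = 1.63 + 2.35 = 3.98

3.98 bits


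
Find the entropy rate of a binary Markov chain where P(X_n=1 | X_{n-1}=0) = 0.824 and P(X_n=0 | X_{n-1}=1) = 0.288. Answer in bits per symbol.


Stationary distribution: pi_0 = p10/(p01+p10) = 0.259, pi_1 = 0.741. Entropy rate H' = pi_0*H(p01) + pi_1*H(p10) = 0.259*0.6712 + 0.741*0.8661 = 0.8157

0.8157 bits/symbol


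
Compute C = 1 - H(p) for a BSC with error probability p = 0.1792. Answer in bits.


H(p) = -p*log2(p) - (1-p)*log2(1-p) = -0.1792*log2(0.1792) - 0.8208*log2(0.8208) = 0.444480 + 0.233844 = 0.6783. C = 1 - H(p) = 1 - 0.6783 = 0.3217

0.3217 bits


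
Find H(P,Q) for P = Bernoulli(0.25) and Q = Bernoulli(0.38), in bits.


H(P,Q) = -p*log2(q) - (1-p)*log2(1-q). -0.25*log2(0.38) = 0.348982; -0.75*log2(0.62) = 0.517245. H(P,Q) = 0.348982 + 0.517245 = 0.8662

0.8662 bits


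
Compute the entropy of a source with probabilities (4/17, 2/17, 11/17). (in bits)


H = -sum(p_i * log2(p_i)). Terms: -(4/17)*log2(4/17) = 0.491168; -(2/17)*log2(2/17) = 0.363231; -(11/17)*log2(11/17) = 0.406373. H = 0.491168 + 0.363231 + 0.406373 = 1.2608

1.2608 bits


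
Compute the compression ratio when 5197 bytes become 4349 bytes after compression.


Ratio = original / compressed = 5197 / 4349 = 1.195

1.195


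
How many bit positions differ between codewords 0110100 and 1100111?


Count differing positions: ^ . ^ . . ^ ^ = 4 differences

4


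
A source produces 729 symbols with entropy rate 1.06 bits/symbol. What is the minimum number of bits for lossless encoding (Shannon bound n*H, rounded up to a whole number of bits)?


Minimum bits >= n * H = 729 * 1.06 = 772.74, rounded up to a whole number of bits = 773

773 bits


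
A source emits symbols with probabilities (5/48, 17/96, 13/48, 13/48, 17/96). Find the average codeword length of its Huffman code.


Huffman construction (repeatedly merge the two least-probable nodes; each merge adds 1 bit to every symbol beneath it): 5/48 + 17/96 = 9/32; 17/96 + 13/48 = 43/96; 13/48 + 9/32 = 53/96; 43/96 + 53/96 = 1. Resulting codeword lengths (in the order the probabilities were given): (3, 3, 2, 2, 2). L_avg = sum(p_i * l_i) = 5/48*3 + 17/96*3 + 13/48*2 + 13/48*2 + 17/96*2 = 73/32 = 2.2812

2.2812 bits


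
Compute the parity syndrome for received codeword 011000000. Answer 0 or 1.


Syndrome = XOR of all bits = 0 XOR 1 XOR 1 XOR 0 XOR 0 XOR 0 XOR 0 XOR 0 XOR 0 = 0

0


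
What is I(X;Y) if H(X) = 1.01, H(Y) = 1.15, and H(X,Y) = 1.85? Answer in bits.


I(X;Y) = H(X) + H(Y) - H(X,Y) = 1.01 + 1.15 - 1.85 = 0.31

0.31 bits


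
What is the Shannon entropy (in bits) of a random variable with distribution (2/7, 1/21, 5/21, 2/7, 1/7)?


H = -sum(p_i * log2(p_i)). Terms: -(2/7)*log2(2/7) = 0.516387; -(1/21)*log2(1/21) = 0.209158; -(5/21)*log2(5/21) = 0.492950; -(2/7)*log2(2/7) = 0.516387; -(1/7)*log2(1/7) = 0.401051. H = 0.516387 + 0.209158 + 0.492950 + 0.516387 + 0.401051 = 2.1359

2.1359 bits


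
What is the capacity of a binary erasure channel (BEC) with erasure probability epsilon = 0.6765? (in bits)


C = 1 - epsilon = 1 - 0.6765 = 0.3235

0.3235 bits


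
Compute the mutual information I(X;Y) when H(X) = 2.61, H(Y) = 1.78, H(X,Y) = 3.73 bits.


I(X;Y) = H(X) + H(Y) - H(X,Y) = 2.61 + 1.78 - 3.73 = 0.66

0.66 bits


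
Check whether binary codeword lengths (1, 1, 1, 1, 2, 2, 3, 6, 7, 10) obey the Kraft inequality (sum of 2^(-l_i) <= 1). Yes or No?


Kraft sum = sum(2^(-l_i)) = 2.6494, need <= 1. Result: violated (a binary prefix-free code with these lengths cannot exist)

No


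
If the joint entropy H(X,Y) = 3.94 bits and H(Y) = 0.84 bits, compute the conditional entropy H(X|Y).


H(X|Y) = H(X,Y) - H(Y) = 3.94 - 0.84 = 3.1

3.1 bits


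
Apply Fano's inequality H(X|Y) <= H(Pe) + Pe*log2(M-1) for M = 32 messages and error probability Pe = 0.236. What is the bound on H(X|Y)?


H(Pe) = -Pe*log2(Pe) - (1-Pe)*log2(1-Pe) = -0.236*log2(0.236) - 0.764*log2(0.764) = 0.491621 + 0.296704 = 0.7883. Pe*log2(M-1) = 0.236*log2(31) = 1.169190. Bound = H(Pe) + Pe*log2(M-1) = 0.491621 + 0.296704 + 1.169190 = 1.9575

1.9575 bits


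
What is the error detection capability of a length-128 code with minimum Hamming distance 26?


Detection capability = d_min - 1 = 26 - 1 = 25

25 errors


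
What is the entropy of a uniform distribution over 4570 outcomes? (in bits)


H = log2(n) = log2(4570) = 12.158

12.158 bits


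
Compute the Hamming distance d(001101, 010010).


Count differing positions: . ^ ^ ^ ^ ^ = 5 differences

5


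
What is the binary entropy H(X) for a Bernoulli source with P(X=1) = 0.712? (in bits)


H = -p*log2(p) - (1-p)*log2(1-p). -0.712*log2(0.712) = 0.348916; -0.288*log2(0.288) = 0.517207. H = 0.348916 + 0.517207 = 0.8661

0.8661 bits


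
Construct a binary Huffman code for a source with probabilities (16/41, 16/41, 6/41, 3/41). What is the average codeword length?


Huffman construction (repeatedly merge the two least-probable nodes; each merge adds 1 bit to every symbol beneath it): 3/41 + 6/41 = 9/41; 9/41 + 16/41 = 25/41; 16/41 + 25/41 = 1. Resulting codeword lengths (in the order the probabilities were given): (2, 1, 3, 3). L_avg = sum(p_i * l_i) = 16/41*2 + 16/41*1 + 6/41*3 + 3/41*3 = 75/41 = 1.8293

1.8293 bits


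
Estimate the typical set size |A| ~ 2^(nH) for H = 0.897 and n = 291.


log2|A_typical| = nH = 291 * 0.897 = 261.027, so |A_typical| ~ 2^261.027 = 3.775e+78

3.775e+78


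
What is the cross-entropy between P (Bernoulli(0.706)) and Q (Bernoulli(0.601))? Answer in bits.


H(P,Q) = -p*log2(q) - (1-p)*log2(1-q). -0.706*log2(0.601) = 0.518602; -0.294*log2(0.399) = 0.389709. H(P,Q) = 0.518602 + 0.389709 = 0.9083

0.9083 bits


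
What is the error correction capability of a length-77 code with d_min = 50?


Correction capability = floor((d-1)/2) = floor((50-1)/2) = 24

24 errors


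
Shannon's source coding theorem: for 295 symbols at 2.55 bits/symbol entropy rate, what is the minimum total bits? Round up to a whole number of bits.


Minimum bits >= n * H = 295 * 2.55 = 752.25, rounded up to a whole number of bits = 753

753 bits


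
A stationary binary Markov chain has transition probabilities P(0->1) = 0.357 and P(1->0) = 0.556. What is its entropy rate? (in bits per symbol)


Stationary distribution: pi_0 = p10/(p01+p10) = 0.609, pi_1 = 0.391. Entropy rate H' = pi_0*H(p01) + pi_1*H(p10) = 0.609*0.9402 + 0.391*0.9909 = 0.96

0.96 bits/symbol


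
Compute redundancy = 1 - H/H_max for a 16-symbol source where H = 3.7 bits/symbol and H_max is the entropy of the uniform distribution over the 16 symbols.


H_max = log2(K) = log2(16) = 4.0 bits/symbol. Redundancy = 1 - H/H_max = 1 - 3.7/4.0 = 1 - 0.925 = 0.075

0.075


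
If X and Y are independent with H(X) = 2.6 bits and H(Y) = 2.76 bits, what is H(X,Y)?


For independent variables, H(X,Y) = H(X) + H(Y) = 2.6 + 2.76 = 5.36

5.36 bits


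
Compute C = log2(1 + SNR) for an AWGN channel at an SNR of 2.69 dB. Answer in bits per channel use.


SNR_linear = 10^(2.69/10) = 1.8578; C = log2(1 + SNR_linear) = log2(1 + 1.8578) = 1.5149

1.5149 bits/channel use


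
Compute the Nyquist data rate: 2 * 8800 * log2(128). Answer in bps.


Rate = 2 * B * log2(M) = 2 * 8800 * 7.0 = 123200.0

123200.0 bps


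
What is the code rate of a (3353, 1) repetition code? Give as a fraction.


Rate = k/n = 1/3353

1/3353


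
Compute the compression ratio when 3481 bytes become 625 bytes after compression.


Ratio = original / compressed = 3481 / 625 = 5.5696

5.5696


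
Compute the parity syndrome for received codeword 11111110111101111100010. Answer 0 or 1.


Syndrome = XOR of all bits = 1 XOR 1 XOR 1 XOR 1 XOR 1 XOR 1 XOR 1 XOR 0 XOR 1 XOR 1 XOR 1 XOR 1 XOR 0 XOR 1 XOR 1 XOR 1 XOR 1 XOR 1 XOR 0 XOR 0 XOR 0 XOR 1 XOR 0 = 1

1


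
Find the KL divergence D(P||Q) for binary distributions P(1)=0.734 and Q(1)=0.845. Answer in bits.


KL = p*log2(p/q) + (1-p)*log2((1-p)/(1-q)) = 0.734*log2(0.734/0.845) + 0.266*log2(0.266/0.155) = 0.0581

0.0581 bits


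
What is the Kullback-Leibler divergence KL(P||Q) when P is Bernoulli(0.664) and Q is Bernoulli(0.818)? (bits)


KL = p*log2(p/q) + (1-p)*log2((1-p)/(1-q)) = 0.664*log2(0.664/0.818) + 0.336*log2(0.336/0.182) = 0.0974

0.0974 bits


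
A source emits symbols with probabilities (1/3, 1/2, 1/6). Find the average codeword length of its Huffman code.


Huffman construction (repeatedly merge the two least-probable nodes; each merge adds 1 bit to every symbol beneath it): 1/6 + 1/3 = 1/2; 1/2 + 1/2 = 1. Resulting codeword lengths (in the order the probabilities were given): (2, 1, 2). L_avg = sum(p_i * l_i) = 1/3*2 + 1/2*1 + 1/6*2 = 3/2 = 1.5

1.5 bits


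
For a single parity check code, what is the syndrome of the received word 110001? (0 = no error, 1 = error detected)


Syndrome = XOR of all bits = 1 XOR 1 XOR 0 XOR 0 XOR 0 XOR 1 = 1

1


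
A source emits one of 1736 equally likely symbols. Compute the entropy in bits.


H = log2(n) = log2(1736) = 10.7616

10.7616 bits


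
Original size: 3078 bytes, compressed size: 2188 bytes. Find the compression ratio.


Ratio = original / compressed = 3078 / 2188 = 1.4068

1.4068


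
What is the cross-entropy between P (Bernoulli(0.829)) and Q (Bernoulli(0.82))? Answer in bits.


H(P,Q) = -p*log2(q) - (1-p)*log2(1-q). -0.829*log2(0.82) = 0.237346; -0.171*log2(0.18) = 0.423042. H(P,Q) = 0.237346 + 0.423042 = 0.6604

0.6604 bits


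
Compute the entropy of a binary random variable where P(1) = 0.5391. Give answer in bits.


H = -p*log2(p) - (1-p)*log2(1-p). -0.5391*log2(0.5391) = 0.480540; -0.4609*log2(0.4609) = 0.515044. H = 0.480540 + 0.515044 = 0.9956

0.9956 bits


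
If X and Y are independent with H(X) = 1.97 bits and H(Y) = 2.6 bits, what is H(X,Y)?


For independent variables, H(X,Y) = H(X) + H(Y) = 1.97 + 2.6 = 4.57

4.57 bits


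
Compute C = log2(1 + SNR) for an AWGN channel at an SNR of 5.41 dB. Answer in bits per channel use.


SNR_linear = 10^(5.41/10) = 3.4754; C = log2(1 + SNR_linear) = log2(1 + 3.4754) = 2.162

2.162 bits/channel use


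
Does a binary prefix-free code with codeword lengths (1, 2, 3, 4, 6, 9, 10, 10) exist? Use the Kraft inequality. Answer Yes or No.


Kraft sum = sum(2^(-l_i)) = 0.957, need <= 1. Result: satisfied (a binary prefix-free code with these lengths exists)

Yes


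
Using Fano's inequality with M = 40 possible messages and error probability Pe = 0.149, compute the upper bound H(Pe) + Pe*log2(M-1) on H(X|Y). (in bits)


H(Pe) = -Pe*log2(Pe) - (1-Pe)*log2(1-Pe) = -0.149*log2(0.149) - 0.851*log2(0.851) = 0.409246 + 0.198086 = 0.6073. Pe*log2(M-1) = 0.149*log2(39) = 0.787525. Bound = H(Pe) + Pe*log2(M-1) = 0.409246 + 0.198086 + 0.787525 = 1.3949

1.3949 bits


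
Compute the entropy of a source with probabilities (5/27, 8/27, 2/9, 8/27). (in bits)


H = -sum(p_i * log2(p_i)). Terms: -(5/27)*log2(5/27) = 0.450548; -(8/27)*log2(8/27) = 0.519967; -(2/9)*log2(2/9) = 0.482206; -(8/27)*log2(8/27) = 0.519967. H = 0.450548 + 0.519967 + 0.482206 + 0.519967 = 1.9727

1.9727 bits


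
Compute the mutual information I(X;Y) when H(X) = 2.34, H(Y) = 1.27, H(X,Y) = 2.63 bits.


I(X;Y) = H(X) + H(Y) - H(X,Y) = 2.34 + 1.27 - 2.63 = 0.98

0.98 bits


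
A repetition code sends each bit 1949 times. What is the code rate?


Rate = k/n = 1/1949

1/1949


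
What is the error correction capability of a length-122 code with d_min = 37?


Correction capability = floor((d-1)/2) = floor((37-1)/2) = 18

18 errors


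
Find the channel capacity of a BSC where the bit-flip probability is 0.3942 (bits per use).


H(p) = -p*log2(p) - (1-p)*log2(1-p) = -0.3942*log2(0.3942) - 0.6058*log2(0.6058) = 0.529411 + 0.438046 = 0.9675. C = 1 - H(p) = 1 - 0.9675 = 0.0325

0.0325 bits


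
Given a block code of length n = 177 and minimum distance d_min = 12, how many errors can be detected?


Detection capability = d_min - 1 = 12 - 1 = 11

11 errors


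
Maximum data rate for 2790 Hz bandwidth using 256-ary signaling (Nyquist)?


Rate = 2 * B * log2(M) = 2 * 2790 * 8.0 = 44640.0

44640.0 bps


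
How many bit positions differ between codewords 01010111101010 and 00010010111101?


Count differing positions: . ^ . . . ^ . ^ . ^ . ^ ^ ^ = 7 differences

7


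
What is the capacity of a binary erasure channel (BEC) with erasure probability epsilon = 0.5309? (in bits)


C = 1 - epsilon = 1 - 0.5309 = 0.4691

0.4691 bits


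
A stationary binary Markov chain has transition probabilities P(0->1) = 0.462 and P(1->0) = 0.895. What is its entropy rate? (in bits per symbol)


Stationary distribution: pi_0 = p10/(p01+p10) = 0.6595, pi_1 = 0.3405. Entropy rate H' = pi_0*H(p01) + pi_1*H(p10) = 0.6595*0.9958 + 0.3405*0.4846 = 0.8218

0.8218 bits/symbol


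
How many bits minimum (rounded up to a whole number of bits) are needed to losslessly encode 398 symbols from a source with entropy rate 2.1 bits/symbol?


Minimum bits >= n * H = 398 * 2.1 = 835.8, rounded up to a whole number of bits = 836

836 bits


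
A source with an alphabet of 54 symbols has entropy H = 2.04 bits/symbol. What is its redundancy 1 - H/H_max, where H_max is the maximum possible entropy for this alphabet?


H_max = log2(K) = log2(54) = 5.7549 bits/symbol. Redundancy = 1 - H/H_max = 1 - 2.04/5.7549 = 1 - 0.3545 = 0.6455

0.6455


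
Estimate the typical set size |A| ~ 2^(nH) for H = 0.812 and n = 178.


log2|A_typical| = nH = 178 * 0.812 = 144.536, so |A_typical| ~ 2^144.536 = 3.233e+43

3.233e+43


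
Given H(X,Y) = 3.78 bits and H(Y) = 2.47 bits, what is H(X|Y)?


H(X|Y) = H(X,Y) - H(Y) = 3.78 - 2.47 = 1.31

1.31 bits


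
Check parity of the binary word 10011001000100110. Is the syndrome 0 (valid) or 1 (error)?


Syndrome = XOR of all bits = 1 XOR 0 XOR 0 XOR 1 XOR 1 XOR 0 XOR 0 XOR 1 XOR 0 XOR 0 XOR 0 XOR 1 XOR 0 XOR 0 XOR 1 XOR 1 XOR 0 = 1

1


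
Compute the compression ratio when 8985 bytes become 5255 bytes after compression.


Ratio = original / compressed = 8985 / 5255 = 1.7098

1.7098


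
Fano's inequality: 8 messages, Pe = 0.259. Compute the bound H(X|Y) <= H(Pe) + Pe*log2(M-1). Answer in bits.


H(Pe) = -Pe*log2(Pe) - (1-Pe)*log2(1-Pe) = -0.259*log2(0.259) - 0.741*log2(0.741) = 0.504785 + 0.320449 = 0.8252. Pe*log2(M-1) = 0.259*log2(7) = 0.727105. Bound = H(Pe) + Pe*log2(M-1) = 0.504785 + 0.320449 + 0.727105 = 1.5523

1.5523 bits


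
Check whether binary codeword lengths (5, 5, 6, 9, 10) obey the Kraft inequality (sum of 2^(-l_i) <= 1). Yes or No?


Kraft sum = sum(2^(-l_i)) = 0.0811, need <= 1. Result: satisfied (a binary prefix-free code with these lengths exists)

Yes


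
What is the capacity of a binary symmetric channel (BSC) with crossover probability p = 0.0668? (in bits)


H(p) = -p*log2(p) - (1-p)*log2(1-p) = -0.0668*log2(0.0668) - 0.9332*log2(0.9332) = 0.260788 + 0.093079 = 0.3539. C = 1 - H(p) = 1 - 0.3539 = 0.6461

0.6461 bits


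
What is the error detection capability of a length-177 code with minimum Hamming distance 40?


Detection capability = d_min - 1 = 40 - 1 = 39

39 errors


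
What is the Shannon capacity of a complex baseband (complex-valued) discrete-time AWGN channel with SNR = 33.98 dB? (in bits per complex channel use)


SNR_linear = 10^(33.98/10) = 2500.3454; C = log2(1 + SNR_linear) = log2(1 + 2500.3454) = 11.2885

11.2885 bits/channel use


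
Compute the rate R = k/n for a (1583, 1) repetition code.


Rate = k/n = 1/1583

1/1583


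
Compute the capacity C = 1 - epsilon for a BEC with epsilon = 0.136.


C = 1 - epsilon = 1 - 0.136 = 0.864

0.864 bits


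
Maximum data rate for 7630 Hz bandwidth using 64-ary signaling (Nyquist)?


Rate = 2 * B * log2(M) = 2 * 7630 * 6.0 = 91560.0

91560.0 bps


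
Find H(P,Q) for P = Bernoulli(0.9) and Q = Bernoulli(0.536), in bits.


H(P,Q) = -p*log2(q) - (1-p)*log2(1-q). -0.9*log2(0.536) = 0.809726; -0.1*log2(0.464) = 0.110780. H(P,Q) = 0.809726 + 0.110780 = 0.9205

0.9205 bits


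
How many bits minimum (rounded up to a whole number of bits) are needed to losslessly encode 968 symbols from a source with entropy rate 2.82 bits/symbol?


Minimum bits >= n * H = 968 * 2.82 = 2729.76, rounded up to a whole number of bits = 2730

2730 bits


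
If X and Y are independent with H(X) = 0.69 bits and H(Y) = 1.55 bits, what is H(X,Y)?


For independent variables, H(X,Y) = H(X) + H(Y) = 0.69 + 1.55 = 2.24

2.24 bits


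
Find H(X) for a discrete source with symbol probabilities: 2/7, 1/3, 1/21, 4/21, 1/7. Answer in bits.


H = -sum(p_i * log2(p_i)). Terms: -(2/7)*log2(2/7) = 0.516387; -(1/3)*log2(1/3) = 0.528321; -(1/21)*log2(1/21) = 0.209158; -(4/21)*log2(4/21) = 0.455680; -(1/7)*log2(1/7) = 0.401051. H = 0.516387 + 0.528321 + 0.209158 + 0.455680 + 0.401051 = 2.1106

2.1106 bits


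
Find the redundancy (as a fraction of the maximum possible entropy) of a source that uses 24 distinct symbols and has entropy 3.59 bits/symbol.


H_max = log2(K) = log2(24) = 4.585 bits/symbol. Redundancy = 1 - H/H_max = 1 - 3.59/4.585 = 1 - 0.783 = 0.217

0.217


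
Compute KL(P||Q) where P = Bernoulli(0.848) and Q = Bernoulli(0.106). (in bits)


KL = p*log2(p/q) + (1-p)*log2((1-p)/(1-q)) = 0.848*log2(0.848/0.106) + 0.152*log2(0.152/0.894) = 2.1555

2.1555 bits


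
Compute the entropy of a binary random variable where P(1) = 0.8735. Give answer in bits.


H = -p*log2(p) - (1-p)*log2(1-p). -0.8735*log2(0.8735) = 0.170438; -0.1265*log2(0.1265) = 0.377323. H = 0.170438 + 0.377323 = 0.5478

0.5478 bits


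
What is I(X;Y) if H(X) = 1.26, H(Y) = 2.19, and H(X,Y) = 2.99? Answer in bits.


I(X;Y) = H(X) + H(Y) - H(X,Y) = 1.26 + 2.19 - 2.99 = 0.46

0.46 bits


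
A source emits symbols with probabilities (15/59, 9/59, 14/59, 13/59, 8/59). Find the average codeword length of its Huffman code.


Huffman construction (repeatedly merge the two least-probable nodes; each merge adds 1 bit to every symbol beneath it): 8/59 + 9/59 = 17/59; 13/59 + 14/59 = 27/59; 15/59 + 17/59 = 32/59; 27/59 + 32/59 = 1. Resulting codeword lengths (in the order the probabilities were given): (2, 3, 2, 2, 3). L_avg = sum(p_i * l_i) = 15/59*2 + 9/59*3 + 14/59*2 + 13/59*2 + 8/59*3 = 135/59 = 2.2881

2.2881 bits


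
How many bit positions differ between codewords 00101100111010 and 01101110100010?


Count differing positions: . ^ . . . . ^ . . ^ ^ . . . = 4 differences

4


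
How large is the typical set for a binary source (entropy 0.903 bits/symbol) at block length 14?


log2|A_typical| = nH = 14 * 0.903 = 12.642, so |A_typical| ~ 2^12.642 = 6.392e+03

6.392e+03


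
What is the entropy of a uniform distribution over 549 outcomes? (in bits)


H = log2(n) = log2(549) = 9.1007

9.1007 bits


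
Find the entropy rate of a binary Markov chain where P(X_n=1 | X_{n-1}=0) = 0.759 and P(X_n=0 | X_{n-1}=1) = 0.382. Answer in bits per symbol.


Stationary distribution: pi_0 = p10/(p01+p10) = 0.3348, pi_1 = 0.6652. Entropy rate H' = pi_0*H(p01) + pi_1*H(p10) = 0.3348*0.7967 + 0.6652*0.9594 = 0.905

0.905 bits/symbol


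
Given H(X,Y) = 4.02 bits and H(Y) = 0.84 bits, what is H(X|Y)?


H(X|Y) = H(X,Y) - H(Y) = 4.02 - 0.84 = 3.18

3.18 bits


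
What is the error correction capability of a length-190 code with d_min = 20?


Correction capability = floor((d-1)/2) = floor((20-1)/2) = 9

9 errors


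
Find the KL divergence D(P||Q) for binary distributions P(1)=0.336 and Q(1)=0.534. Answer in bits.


KL = p*log2(p/q) + (1-p)*log2((1-p)/(1-q)) = 0.336*log2(0.336/0.534) + 0.664*log2(0.664/0.466) = 0.1146

0.1146 bits


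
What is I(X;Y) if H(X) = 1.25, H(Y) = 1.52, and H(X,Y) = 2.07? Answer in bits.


I(X;Y) = H(X) + H(Y) - H(X,Y) = 1.25 + 1.52 - 2.07 = 0.7

0.7 bits


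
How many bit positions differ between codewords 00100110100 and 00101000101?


Count differing positions: . . . . ^ ^ ^ . . . ^ = 4 differences

4


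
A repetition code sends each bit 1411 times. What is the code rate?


Rate = k/n = 1/1411

1/1411


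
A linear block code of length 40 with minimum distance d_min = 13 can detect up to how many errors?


Detection capability = d_min - 1 = 13 - 1 = 12

12 errors


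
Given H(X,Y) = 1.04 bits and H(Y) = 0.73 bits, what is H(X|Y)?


H(X|Y) = H(X,Y) - H(Y) = 1.04 - 0.73 = 0.31

0.31 bits


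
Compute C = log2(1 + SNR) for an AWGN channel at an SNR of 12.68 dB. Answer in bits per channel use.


SNR_linear = 10^(12.68/10) = 18.5353; C = log2(1 + SNR_linear) = log2(1 + 18.5353) = 4.288

4.288 bits/channel use


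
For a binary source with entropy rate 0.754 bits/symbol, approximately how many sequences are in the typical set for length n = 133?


log2|A_typical| = nH = 133 * 0.754 = 100.282, so |A_typical| ~ 2^100.282 = 1.541e+30

1.541e+30


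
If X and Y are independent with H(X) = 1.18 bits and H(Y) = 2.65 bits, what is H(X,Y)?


For independent variables, H(X,Y) = H(X) + H(Y) = 1.18 + 2.65 = 3.83

3.83 bits


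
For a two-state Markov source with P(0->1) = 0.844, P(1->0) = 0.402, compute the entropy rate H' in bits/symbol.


Stationary distribution: pi_0 = p10/(p01+p10) = 0.3226, pi_1 = 0.6774. Entropy rate H' = pi_0*H(p01) + pi_1*H(p10) = 0.3226*0.6247 + 0.6774*0.9721 = 0.86

0.86 bits/symbol


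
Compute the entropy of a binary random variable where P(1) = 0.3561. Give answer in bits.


H = -p*log2(p) - (1-p)*log2(1-p). -0.3561*log2(0.3561) = 0.530463; -0.6439*log2(0.6439) = 0.408935. H = 0.530463 + 0.408935 = 0.9394

0.9394 bits


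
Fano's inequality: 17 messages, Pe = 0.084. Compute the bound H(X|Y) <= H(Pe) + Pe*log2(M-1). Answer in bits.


H(Pe) = -Pe*log2(Pe) - (1-Pe)*log2(1-Pe) = -0.084*log2(0.084) - 0.916*log2(0.916) = 0.300171 + 0.115948 = 0.4161. Pe*log2(M-1) = 0.084*log2(16) = 0.336000. Bound = H(Pe) + Pe*log2(M-1) = 0.300171 + 0.115948 + 0.336000 = 0.7521

0.7521 bits


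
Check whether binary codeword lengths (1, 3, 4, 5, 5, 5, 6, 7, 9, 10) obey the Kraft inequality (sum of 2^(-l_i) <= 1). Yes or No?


Kraft sum = sum(2^(-l_i)) = 0.8076, need <= 1. Result: satisfied (a binary prefix-free code with these lengths exists)

Yes


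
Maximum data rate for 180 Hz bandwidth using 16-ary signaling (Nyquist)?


Rate = 2 * B * log2(M) = 2 * 180 * 4.0 = 1440.0

1440.0 bps


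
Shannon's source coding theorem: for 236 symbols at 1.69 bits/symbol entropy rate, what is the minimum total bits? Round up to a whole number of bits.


Minimum bits >= n * H = 236 * 1.69 = 398.84, rounded up to a whole number of bits = 399

399 bits


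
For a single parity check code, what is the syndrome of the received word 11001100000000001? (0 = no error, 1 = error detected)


Syndrome = XOR of all bits = 1 XOR 1 XOR 0 XOR 0 XOR 1 XOR 1 XOR 0 XOR 0 XOR 0 XOR 0 XOR 0 XOR 0 XOR 0 XOR 0 XOR 0 XOR 0 XOR 1 = 1

1


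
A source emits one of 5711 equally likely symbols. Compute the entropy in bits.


H = log2(n) = log2(5711) = 12.4795

12.4795 bits


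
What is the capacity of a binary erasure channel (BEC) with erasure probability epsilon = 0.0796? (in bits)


C = 1 - epsilon = 1 - 0.0796 = 0.9204

0.9204 bits


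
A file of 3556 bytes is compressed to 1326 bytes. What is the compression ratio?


Ratio = original / compressed = 3556 / 1326 = 2.6817

2.6817


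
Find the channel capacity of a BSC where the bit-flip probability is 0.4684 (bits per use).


H(p) = -p*log2(p) - (1-p)*log2(1-p) = -0.4684*log2(0.4684) - 0.5316*log2(0.5316) = 0.512517 + 0.484600 = 0.9971. C = 1 - H(p) = 1 - 0.9971 = 0.0029

0.0029 bits


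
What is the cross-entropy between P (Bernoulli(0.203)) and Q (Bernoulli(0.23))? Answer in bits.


H(P,Q) = -p*log2(q) - (1-p)*log2(1-q). -0.203*log2(0.23) = 0.430420; -0.797*log2(0.77) = 0.300525. H(P,Q) = 0.430420 + 0.300525 = 0.7309

0.7309 bits


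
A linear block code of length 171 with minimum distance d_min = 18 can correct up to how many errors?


Correction capability = floor((d-1)/2) = floor((18-1)/2) = 8

8 errors


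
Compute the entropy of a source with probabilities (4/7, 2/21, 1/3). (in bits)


H = -sum(p_i * log2(p_i)). Terms: -(4/7)*log2(4/7) = 0.461346; -(2/21)*log2(2/21) = 0.323078; -(1/3)*log2(1/3) = 0.528321. H = 0.461346 + 0.323078 + 0.528321 = 1.3127

1.3127 bits


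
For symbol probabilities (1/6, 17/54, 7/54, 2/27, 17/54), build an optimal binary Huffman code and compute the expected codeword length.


Huffman construction (repeatedly merge the two least-probable nodes; each merge adds 1 bit to every symbol beneath it): 2/27 + 7/54 = 11/54; 1/6 + 11/54 = 10/27; 17/54 + 17/54 = 17/27; 10/27 + 17/27 = 1. Resulting codeword lengths (in the order the probabilities were given): (2, 2, 3, 3, 2). L_avg = sum(p_i * l_i) = 1/6*2 + 17/54*2 + 7/54*3 + 2/27*3 + 17/54*2 = 119/54 = 2.2037

2.2037 bits


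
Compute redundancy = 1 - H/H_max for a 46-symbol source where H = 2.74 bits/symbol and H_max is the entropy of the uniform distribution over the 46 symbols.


H_max = log2(K) = log2(46) = 5.5236 bits/symbol. Redundancy = 1 - H/H_max = 1 - 2.74/5.5236 = 1 - 0.4961 = 0.5039

0.5039


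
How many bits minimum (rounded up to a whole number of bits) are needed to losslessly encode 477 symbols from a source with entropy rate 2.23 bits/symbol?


Minimum bits >= n * H = 477 * 2.23 = 1063.71, rounded up to a whole number of bits = 1064

1064 bits


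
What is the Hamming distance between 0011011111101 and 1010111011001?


Count differing positions: ^ . . ^ ^ . . ^ . . ^ . . = 5 differences

5


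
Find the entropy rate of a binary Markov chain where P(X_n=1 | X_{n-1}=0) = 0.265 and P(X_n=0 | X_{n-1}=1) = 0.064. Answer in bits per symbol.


Stationary distribution: pi_0 = p10/(p01+p10) = 0.1945, pi_1 = 0.8055. Entropy rate H' = pi_0*H(p01) + pi_1*H(p10) = 0.1945*0.8342 + 0.8055*0.3431 = 0.4387

0.4387 bits/symbol


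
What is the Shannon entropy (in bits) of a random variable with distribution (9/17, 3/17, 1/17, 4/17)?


H = -sum(p_i * log2(p_i)). Terms: -(9/17)*log2(9/17) = 0.485755; -(3/17)*log2(3/17) = 0.441618; -(1/17)*log2(1/17) = 0.240439; -(4/17)*log2(4/17) = 0.491168. H = 0.485755 + 0.441618 + 0.240439 + 0.491168 = 1.659

1.659 bits


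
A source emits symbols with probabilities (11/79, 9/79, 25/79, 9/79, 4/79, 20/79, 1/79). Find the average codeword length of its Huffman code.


Huffman construction (repeatedly merge the two least-probable nodes; each merge adds 1 bit to every symbol beneath it): 1/79 + 4/79 = 5/79; 5/79 + 9/79 = 14/79; 9/79 + 11/79 = 20/79; 14/79 + 20/79 = 34/79; 20/79 + 25/79 = 45/79; 34/79 + 45/79 = 1. Resulting codeword lengths (in the order the probabilities were given): (3, 3, 2, 3, 4, 2, 4). L_avg = sum(p_i * l_i) = 11/79*3 + 9/79*3 + 25/79*2 + 9/79*3 + 4/79*4 + 20/79*2 + 1/79*4 = 197/79 = 2.4937

2.4937 bits


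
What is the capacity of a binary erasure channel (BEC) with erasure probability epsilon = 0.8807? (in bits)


C = 1 - epsilon = 1 - 0.8807 = 0.1193

0.1193 bits


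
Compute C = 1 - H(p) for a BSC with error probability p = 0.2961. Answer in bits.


H(p) = -p*log2(p) - (1-p)*log2(1-p) = -0.2961*log2(0.2961) - 0.7039*log2(0.7039) = 0.519905 + 0.356566 = 0.8765. C = 1 - H(p) = 1 - 0.8765 = 0.1235

0.1235 bits


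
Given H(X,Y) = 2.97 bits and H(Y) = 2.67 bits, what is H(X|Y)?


H(X|Y) = H(X,Y) - H(Y) = 2.97 - 2.67 = 0.3

0.3 bits


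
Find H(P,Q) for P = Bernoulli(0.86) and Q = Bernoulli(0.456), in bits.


H(P,Q) = -p*log2(q) - (1-p)*log2(1-q). -0.86*log2(0.456) = 0.974289; -0.14*log2(0.544) = 0.122965. H(P,Q) = 0.974289 + 0.122965 = 1.0973

1.0973 bits


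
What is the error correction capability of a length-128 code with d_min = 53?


Correction capability = floor((d-1)/2) = floor((53-1)/2) = 26

26 errors


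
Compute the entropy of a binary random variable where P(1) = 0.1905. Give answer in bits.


H = -p*log2(p) - (1-p)*log2(1-p). -0.1905*log2(0.1905) = 0.455702; -0.8095*log2(0.8095) = 0.246814. H = 0.455702 + 0.246814 = 0.7025

0.7025 bits


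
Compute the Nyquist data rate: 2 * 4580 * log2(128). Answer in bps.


Rate = 2 * B * log2(M) = 2 * 4580 * 7.0 = 64120.0

64120.0 bps


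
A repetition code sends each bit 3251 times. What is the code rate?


Rate = k/n = 1/3251

1/3251


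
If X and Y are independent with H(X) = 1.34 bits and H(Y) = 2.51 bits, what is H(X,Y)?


For independent variables, H(X,Y) = H(X) + H(Y) = 1.34 + 2.51 = 3.85

3.85 bits


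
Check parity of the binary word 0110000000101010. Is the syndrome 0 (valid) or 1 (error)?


Syndrome = XOR of all bits = 0 XOR 1 XOR 1 XOR 0 XOR 0 XOR 0 XOR 0 XOR 0 XOR 0 XOR 0 XOR 1 XOR 0 XOR 1 XOR 0 XOR 1 XOR 0 = 1

1


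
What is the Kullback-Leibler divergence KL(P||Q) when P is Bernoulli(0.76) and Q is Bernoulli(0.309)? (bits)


KL = p*log2(p/q) + (1-p)*log2((1-p)/(1-q)) = 0.76*log2(0.76/0.309) + 0.24*log2(0.24/0.691) = 0.6206

0.6206 bits


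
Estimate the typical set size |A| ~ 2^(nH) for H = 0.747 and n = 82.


log2|A_typical| = nH = 82 * 0.747 = 61.254, so |A_typical| ~ 2^61.254 = 2.750e+18

2.750e+18


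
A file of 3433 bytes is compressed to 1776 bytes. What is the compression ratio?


Ratio = original / compressed = 3433 / 1776 = 1.933

1.933


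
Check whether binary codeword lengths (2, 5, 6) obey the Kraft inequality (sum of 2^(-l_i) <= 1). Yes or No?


Kraft sum = sum(2^(-l_i)) = 0.2969, need <= 1. Result: satisfied (a binary prefix-free code with these lengths exists)

Yes


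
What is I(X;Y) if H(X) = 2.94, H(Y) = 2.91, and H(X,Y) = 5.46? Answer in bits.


I(X;Y) = H(X) + H(Y) - H(X,Y) = 2.94 + 2.91 - 5.46 = 0.39

0.39 bits


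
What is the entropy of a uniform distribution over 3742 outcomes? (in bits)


H = log2(n) = log2(3742) = 11.8696

11.8696 bits
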